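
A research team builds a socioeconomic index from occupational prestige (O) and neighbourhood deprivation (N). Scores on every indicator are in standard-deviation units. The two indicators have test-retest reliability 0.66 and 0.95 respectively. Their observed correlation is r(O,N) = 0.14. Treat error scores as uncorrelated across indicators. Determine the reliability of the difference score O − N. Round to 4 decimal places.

Var(O−N) = 1 + 1 − 2·0.14 = 2 − 0.28 = 1.72.
Under uncorrelated errors the observed covariances equal the true-score covariances, so only the own-variance terms attenuate.
True-score variance = [0.66 + 0.95] − 0.28 = 1.61 − 0.28 = 1.33.
Reliability = 1.33 / 1.72 = 0.7733.

0.7733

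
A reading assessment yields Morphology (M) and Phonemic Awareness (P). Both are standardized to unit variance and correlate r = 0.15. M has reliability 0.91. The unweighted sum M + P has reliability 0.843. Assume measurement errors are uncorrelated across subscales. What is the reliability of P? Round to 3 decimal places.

0.729

Var(M+P) = 2 + 2·0.15 = 2.300.
True-score variance = ρ_M + ρ_P + 2·0.15, so 0.843 = (0.91 + ρ_P + 0.30) / 2.300.
ρ_P = 0.843·2.300 − 0.91 − 0.30 = 0.729.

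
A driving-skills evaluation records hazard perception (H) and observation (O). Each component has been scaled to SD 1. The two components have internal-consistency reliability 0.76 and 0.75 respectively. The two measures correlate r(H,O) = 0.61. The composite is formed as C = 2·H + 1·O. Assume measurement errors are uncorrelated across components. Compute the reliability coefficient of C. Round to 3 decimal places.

0.837

Var(C) = 2² + 1 + 2·[2·0.61] = 5 + 2.44 = 7.44.
Because errors are independent across components, Cov(Tᵢ,Tⱼ) = Cov(Xᵢ,Xⱼ); the off-diagonal part of the true-score variance is the same as above.
True-score variance = [2²·0.76 + 0.75] + 2.44 = 3.79 + 2.44 = 6.23.
Reliability = 6.23 / 7.44 = 0.837.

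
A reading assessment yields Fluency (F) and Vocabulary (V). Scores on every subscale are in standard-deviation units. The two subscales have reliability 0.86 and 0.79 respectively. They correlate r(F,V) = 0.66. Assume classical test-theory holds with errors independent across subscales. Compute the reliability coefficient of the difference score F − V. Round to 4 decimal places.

Var(F−V) = 1 + 1 − 2·0.66 = 2 − 1.32 = 0.68.
Under uncorrelated errors the observed covariances equal the true-score covariances, so only the own-variance terms attenuate.
True-score variance = [0.86 + 0.79] − 1.32 = 1.65 − 1.32 = 0.33.
Reliability = 0.33 / 0.68 = 0.4853.

0.4853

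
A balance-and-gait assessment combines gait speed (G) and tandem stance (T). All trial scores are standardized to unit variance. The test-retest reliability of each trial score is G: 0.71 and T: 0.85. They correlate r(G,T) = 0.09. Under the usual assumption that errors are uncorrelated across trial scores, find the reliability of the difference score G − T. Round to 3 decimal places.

0.758

Var(G−T) = 1 + 1 − 2·0.09 = 2 − 0.18 = 1.82.
With uncorrelated errors the cross-covariances are all true-score covariance, so they carry over unchanged; only the diagonal terms shrink to ρᵢσᵢ².
True-score variance = [0.71 + 0.85] − 0.18 = 1.56 − 0.18 = 1.38.
Reliability = 1.38 / 1.82 = 0.758.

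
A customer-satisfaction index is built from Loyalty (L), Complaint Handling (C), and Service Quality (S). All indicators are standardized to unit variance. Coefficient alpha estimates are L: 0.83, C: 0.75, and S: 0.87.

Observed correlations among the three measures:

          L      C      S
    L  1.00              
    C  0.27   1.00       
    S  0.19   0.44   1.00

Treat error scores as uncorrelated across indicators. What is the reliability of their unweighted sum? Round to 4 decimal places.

Var(L+C+S) = 3 + 2·[0.27 + 0.19 + 0.44] = 3 + 1.8 = 4.8.
Because errors are independent across components, Cov(Tᵢ,Tⱼ) = Cov(Xᵢ,Xⱼ); the off-diagonal part of the true-score variance is the same as above.
True-score variance = [0.83 + 0.75 + 0.87] + 1.8 = 2.45 + 1.8 = 4.25.
Reliability = 4.25 / 4.8 = 0.8854.

0.8854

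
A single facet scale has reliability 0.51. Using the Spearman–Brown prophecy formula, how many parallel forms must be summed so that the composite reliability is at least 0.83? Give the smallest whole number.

5

k ≥ ρ*(1−ρ₁)/(ρ₁(1−ρ*)) = 0.83·0.49 / (0.51·0.17) = 4.691.
Smallest integer k = 5.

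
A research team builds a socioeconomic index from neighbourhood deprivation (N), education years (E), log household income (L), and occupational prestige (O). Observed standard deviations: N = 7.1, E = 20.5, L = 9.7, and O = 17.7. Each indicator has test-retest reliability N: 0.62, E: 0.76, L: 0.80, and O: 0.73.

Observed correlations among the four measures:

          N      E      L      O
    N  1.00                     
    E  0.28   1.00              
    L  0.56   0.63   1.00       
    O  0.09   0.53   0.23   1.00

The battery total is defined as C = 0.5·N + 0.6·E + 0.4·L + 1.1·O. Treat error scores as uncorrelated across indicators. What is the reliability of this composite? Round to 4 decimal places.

0.8473

Var(C) = 0.5²·7.1² + 0.6²·20.5² + 0.4²·9.7² + 1.1²·17.7² + 2·[0.3·7.1·20.5·0.28 + 0.2·7.1·9.7·0.56 + 0.55·7.1·17.7·0.09 + 0.24·20.5·9.7·0.63 + 0.66·20.5·17.7·0.53 + 0.44·9.7·17.7·0.23] = 558.028 + 401.053 = 959.081.
With uncorrelated errors the cross-covariances are all true-score covariance, so they carry over unchanged; only the diagonal terms shrink to ρᵢσᵢ².
True-score variance = [0.5²·7.1²·0.62 + 0.6²·20.5²·0.76 + 0.4²·9.7²·0.80 + 1.1²·17.7²·0.73] + 401.053 = 411.567 + 401.053 = 812.619.
Reliability = 812.619 / 959.081 = 0.8473.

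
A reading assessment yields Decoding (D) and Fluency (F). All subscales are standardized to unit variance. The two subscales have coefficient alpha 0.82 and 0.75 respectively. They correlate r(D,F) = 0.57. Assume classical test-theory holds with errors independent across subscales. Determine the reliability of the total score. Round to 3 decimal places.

Var(D+F) = 2 + 2·[0.57] = 2 + 1.14 = 3.14.
Under uncorrelated errors the observed covariances equal the true-score covariances, so only the own-variance terms attenuate.
True-score variance = [0.82 + 0.75] + 1.14 = 1.57 + 1.14 = 2.71.
Reliability = 2.71 / 3.14 = 0.863.

0.863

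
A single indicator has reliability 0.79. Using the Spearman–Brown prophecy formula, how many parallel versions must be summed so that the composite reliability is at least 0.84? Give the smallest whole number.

2

k ≥ ρ*(1−ρ₁)/(ρ₁(1−ρ*)) = 0.84·0.21 / (0.79·0.16) = 1.396.
Smallest integer k = 2.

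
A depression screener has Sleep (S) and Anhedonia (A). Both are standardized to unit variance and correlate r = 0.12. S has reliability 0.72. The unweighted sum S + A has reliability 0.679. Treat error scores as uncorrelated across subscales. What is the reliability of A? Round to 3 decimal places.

Var(S+A) = 2 + 2·0.12 = 2.240.
True-score variance = ρ_S + ρ_A + 2·0.12, so 0.679 = (0.72 + ρ_A + 0.24) / 2.240.
ρ_A = 0.679·2.240 − 0.72 − 0.24 = 0.561.

0.561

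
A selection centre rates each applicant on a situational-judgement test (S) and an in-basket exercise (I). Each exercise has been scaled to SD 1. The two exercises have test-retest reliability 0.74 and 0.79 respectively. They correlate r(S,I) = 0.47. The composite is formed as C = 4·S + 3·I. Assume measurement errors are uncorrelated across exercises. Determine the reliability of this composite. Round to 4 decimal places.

0.8332

Var(C) = 4² + 3² + 2·[12·0.47] = 25 + 11.28 = 36.28.
With uncorrelated errors the cross-covariances are all true-score covariance, so they carry over unchanged; only the diagonal terms shrink to ρᵢσᵢ².
True-score variance = [4²·0.74 + 3²·0.79] + 11.28 = 18.95 + 11.28 = 30.23.
Reliability = 30.23 / 36.28 = 0.8332.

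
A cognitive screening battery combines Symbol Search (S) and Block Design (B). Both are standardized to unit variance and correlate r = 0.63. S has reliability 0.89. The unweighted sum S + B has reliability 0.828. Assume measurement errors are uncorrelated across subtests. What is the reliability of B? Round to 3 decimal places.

Var(S+B) = 2 + 2·0.63 = 3.260.
True-score variance = ρ_S + ρ_B + 2·0.63, so 0.828 = (0.89 + ρ_B + 1.26) / 3.260.
ρ_B = 0.828·3.260 − 0.89 − 1.26 = 0.549.

0.549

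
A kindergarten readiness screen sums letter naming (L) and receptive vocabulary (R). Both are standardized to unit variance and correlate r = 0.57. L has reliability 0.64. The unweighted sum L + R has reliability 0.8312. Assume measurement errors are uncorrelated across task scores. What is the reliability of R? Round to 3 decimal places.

Var(L+R) = 2 + 2·0.57 = 3.140.
True-score variance = ρ_L + ρ_R + 2·0.57, so 0.8312 = (0.64 + ρ_R + 1.14) / 3.140.
ρ_R = 0.8312·3.140 − 0.64 − 1.14 = 0.830.

0.830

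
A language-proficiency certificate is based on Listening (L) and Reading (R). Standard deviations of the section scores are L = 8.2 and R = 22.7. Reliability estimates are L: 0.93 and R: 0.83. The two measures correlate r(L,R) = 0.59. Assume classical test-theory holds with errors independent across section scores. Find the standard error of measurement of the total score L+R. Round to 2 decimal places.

Var(total) = 582.53 + 219.645 = 802.175.
True-score variance = 490.224 + 219.645 = 709.869, so reliability = 0.8849.
Error variance = 802.175 − 709.869 = 92.3061; SEM = √92.3061 = 9.61.

9.61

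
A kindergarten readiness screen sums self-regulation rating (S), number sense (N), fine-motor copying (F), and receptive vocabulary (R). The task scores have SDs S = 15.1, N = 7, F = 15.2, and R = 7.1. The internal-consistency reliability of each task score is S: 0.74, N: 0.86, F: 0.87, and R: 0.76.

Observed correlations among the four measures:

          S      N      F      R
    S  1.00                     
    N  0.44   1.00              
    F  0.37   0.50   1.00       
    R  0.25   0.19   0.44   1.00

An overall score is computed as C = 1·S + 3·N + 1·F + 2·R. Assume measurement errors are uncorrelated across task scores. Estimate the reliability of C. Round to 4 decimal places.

0.9125

Var(C) = 15.1² + 3²·7² + 15.2² + 2²·7.1² + 2·[3·15.1·7·0.44 + 15.1·15.2·0.37 + 2·15.1·7.1·0.25 + 3·7·15.2·0.50 + 6·7·7.1·0.19 + 2·15.2·7.1·0.44] = 1101.69 + 1178.56 = 2280.25.
With uncorrelated errors the cross-covariances are all true-score covariance, so they carry over unchanged; only the diagonal terms shrink to ρᵢσᵢ².
True-score variance = [15.1²·0.74 + 3²·7²·0.86 + 15.2²·0.87 + 2²·7.1²·0.76] + 1178.56 = 902.239 + 1178.56 = 2080.8.
Reliability = 2080.8 / 2280.25 = 0.9125.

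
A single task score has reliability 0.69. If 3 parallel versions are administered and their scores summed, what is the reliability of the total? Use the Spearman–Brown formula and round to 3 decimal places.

0.870

ρ_k = kρ / (1 + (k−1)ρ) = 3·0.69 / (1 + 2·0.69) = 2.070 / 2.380 = 0.870.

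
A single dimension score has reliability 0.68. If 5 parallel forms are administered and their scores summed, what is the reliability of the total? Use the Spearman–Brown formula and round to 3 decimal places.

ρ_k = kρ / (1 + (k−1)ρ) = 5·0.68 / (1 + 4·0.68) = 3.400 / 3.720 = 0.914.

0.914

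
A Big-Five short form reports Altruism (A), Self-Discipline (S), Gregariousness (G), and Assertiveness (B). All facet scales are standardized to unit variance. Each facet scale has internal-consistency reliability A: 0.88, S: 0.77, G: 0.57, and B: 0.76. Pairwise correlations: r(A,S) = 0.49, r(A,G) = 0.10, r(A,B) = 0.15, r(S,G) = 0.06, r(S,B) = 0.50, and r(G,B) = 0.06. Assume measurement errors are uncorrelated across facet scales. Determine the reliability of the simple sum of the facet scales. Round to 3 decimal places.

Var(A+S+G+B) = 4 + 2·[0.49 + 0.10 + 0.15 + 0.06 + 0.50 + 0.06] = 4 + 2.72 = 6.72.
Because errors are independent across components, Cov(Tᵢ,Tⱼ) = Cov(Xᵢ,Xⱼ); the off-diagonal part of the true-score variance is the same as above.
True-score variance = [0.88 + 0.77 + 0.57 + 0.76] + 2.72 = 2.98 + 2.72 = 5.7.
Reliability = 5.7 / 6.72 = 0.848.

0.848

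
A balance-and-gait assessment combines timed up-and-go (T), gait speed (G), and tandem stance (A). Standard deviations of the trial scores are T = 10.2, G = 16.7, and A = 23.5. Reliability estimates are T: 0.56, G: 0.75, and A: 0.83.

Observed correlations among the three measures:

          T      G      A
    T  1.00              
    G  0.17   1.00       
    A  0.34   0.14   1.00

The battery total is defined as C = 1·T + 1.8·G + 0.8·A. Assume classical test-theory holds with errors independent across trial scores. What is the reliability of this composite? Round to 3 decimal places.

Var(C) = 10.2² + 1.8²·16.7² + 0.8²·23.5² + 2·[1.8·10.2·16.7·0.17 + 0.8·10.2·23.5·0.34 + 1.44·16.7·23.5·0.14] = 1361.08 + 392.881 = 1753.96.
Because errors are independent across components, Cov(Tᵢ,Tⱼ) = Cov(Xᵢ,Xⱼ); the off-diagonal part of the true-score variance is the same as above.
True-score variance = [10.2²·0.56 + 1.8²·16.7²·0.75 + 0.8²·23.5²·0.83] + 392.881 = 1029.32 + 392.881 = 1422.2.
Reliability = 1422.2 / 1753.96 = 0.811.

0.811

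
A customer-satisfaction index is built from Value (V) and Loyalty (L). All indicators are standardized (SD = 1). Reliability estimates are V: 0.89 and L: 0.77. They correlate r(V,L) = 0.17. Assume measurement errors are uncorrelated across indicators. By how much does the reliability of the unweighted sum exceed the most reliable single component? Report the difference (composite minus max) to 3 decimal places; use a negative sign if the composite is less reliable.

Var(sum) = 2 + 0.34 = 2.34; true-score variance = 1.66 + 0.34 = 2; composite reliability = 0.8547.
Max component reliability = 0.8900.
Difference = 0.8547 − 0.8900 = -0.035.

-0.035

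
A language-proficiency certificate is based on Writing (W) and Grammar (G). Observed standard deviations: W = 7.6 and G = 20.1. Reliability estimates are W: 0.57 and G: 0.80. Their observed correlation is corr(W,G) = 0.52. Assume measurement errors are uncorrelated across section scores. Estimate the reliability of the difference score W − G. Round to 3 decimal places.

Var(W−G) = 7.6² + 20.1² − 2·7.6·20.1·0.52 = 461.77 − 158.87 = 302.9.
Under uncorrelated errors the observed covariances equal the true-score covariances, so only the own-variance terms attenuate.
True-score variance = [7.6²·0.57 + 20.1²·0.80] − 158.87 = 356.131 − 158.87 = 197.261.
Reliability = 197.261 / 302.9 = 0.651.

0.651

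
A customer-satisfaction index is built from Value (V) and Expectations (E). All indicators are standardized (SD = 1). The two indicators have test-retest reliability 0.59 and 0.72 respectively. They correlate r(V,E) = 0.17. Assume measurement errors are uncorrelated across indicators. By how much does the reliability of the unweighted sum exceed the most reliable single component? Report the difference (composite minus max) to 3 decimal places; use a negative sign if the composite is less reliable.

-0.015

Var(sum) = 2 + 0.34 = 2.34; true-score variance = 1.31 + 0.34 = 1.65; composite reliability = 0.7051.
Max component reliability = 0.7200.
Difference = 0.7051 − 0.7200 = -0.015.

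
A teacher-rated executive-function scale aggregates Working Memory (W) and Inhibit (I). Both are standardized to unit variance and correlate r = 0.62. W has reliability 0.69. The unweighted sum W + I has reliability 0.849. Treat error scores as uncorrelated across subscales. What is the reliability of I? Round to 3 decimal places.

Var(W+I) = 2 + 2·0.62 = 3.240.
True-score variance = ρ_W + ρ_I + 2·0.62, so 0.849 = (0.69 + ρ_I + 1.24) / 3.240.
ρ_I = 0.849·3.240 − 0.69 − 1.24 = 0.821.

0.821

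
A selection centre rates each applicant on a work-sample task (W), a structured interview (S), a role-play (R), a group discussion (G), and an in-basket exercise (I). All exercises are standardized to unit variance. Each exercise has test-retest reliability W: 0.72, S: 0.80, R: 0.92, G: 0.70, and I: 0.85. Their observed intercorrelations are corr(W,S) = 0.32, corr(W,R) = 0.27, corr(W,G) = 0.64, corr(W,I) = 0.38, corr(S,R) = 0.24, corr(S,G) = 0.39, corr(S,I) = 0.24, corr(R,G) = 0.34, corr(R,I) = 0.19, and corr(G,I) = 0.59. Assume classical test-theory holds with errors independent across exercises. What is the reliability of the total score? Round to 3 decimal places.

0.917

Var(W+S+R+G+I) = 5 + 2·[0.32 + 0.27 + 0.64 + 0.38 + 0.24 + 0.39 + 0.24 + 0.34 + 0.19 + 0.59] = 5 + 7.2 = 12.2.
With uncorrelated errors the cross-covariances are all true-score covariance, so they carry over unchanged; only the diagonal terms shrink to ρᵢσᵢ².
True-score variance = [0.72 + 0.80 + 0.92 + 0.70 + 0.85] + 7.2 = 3.99 + 7.2 = 11.19.
Reliability = 11.19 / 12.2 = 0.917.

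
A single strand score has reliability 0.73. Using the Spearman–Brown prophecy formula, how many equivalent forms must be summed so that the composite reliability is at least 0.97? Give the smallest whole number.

k ≥ ρ*(1−ρ₁)/(ρ₁(1−ρ*)) = 0.97·0.27 / (0.73·0.03) = 11.959.
Smallest integer k = 12.

12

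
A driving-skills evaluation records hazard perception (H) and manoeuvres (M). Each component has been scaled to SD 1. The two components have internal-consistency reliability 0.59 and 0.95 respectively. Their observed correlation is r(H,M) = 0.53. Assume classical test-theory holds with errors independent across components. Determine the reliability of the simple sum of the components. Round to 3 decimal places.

0.850

Var(H+M) = 2 + 2·[0.53] = 2 + 1.06 = 3.06.
With uncorrelated errors the cross-covariances are all true-score covariance, so they carry over unchanged; only the diagonal terms shrink to ρᵢσᵢ².
True-score variance = [0.59 + 0.95] + 1.06 = 1.54 + 1.06 = 2.6.
Reliability = 2.6 / 3.06 = 0.850.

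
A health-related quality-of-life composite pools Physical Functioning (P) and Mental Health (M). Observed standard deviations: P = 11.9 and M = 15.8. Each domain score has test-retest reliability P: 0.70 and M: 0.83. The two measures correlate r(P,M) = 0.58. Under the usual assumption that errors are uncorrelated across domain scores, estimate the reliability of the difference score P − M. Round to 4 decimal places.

0.5095

Var(P−M) = 11.9² + 15.8² − 2·11.9·15.8·0.58 = 391.25 − 218.103 = 173.147.
With uncorrelated errors the cross-covariances are all true-score covariance, so they carry over unchanged; only the diagonal terms shrink to ρᵢσᵢ².
True-score variance = [11.9²·0.70 + 15.8²·0.83] − 218.103 = 306.328 − 218.103 = 88.225.
Reliability = 88.225 / 173.147 = 0.5095.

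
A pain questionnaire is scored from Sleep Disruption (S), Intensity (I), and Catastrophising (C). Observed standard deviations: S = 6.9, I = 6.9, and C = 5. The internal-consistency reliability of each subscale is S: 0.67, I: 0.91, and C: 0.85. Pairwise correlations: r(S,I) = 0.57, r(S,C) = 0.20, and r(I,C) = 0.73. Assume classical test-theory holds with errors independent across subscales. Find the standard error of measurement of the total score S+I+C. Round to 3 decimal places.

Var(total) = 120.22 + 118.445 = 238.665.
True-score variance = 96.4738 + 118.445 = 214.919, so reliability = 0.9005.
Error variance = 238.665 − 214.919 = 23.7462; SEM = √23.7462 = 4.873.

4.873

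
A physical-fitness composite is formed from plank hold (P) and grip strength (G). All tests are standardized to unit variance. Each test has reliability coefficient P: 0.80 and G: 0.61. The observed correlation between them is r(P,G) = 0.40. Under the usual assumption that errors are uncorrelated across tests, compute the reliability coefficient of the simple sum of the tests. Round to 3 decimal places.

0.789

Var(P+G) = 2 + 2·[0.40] = 2 + 0.8 = 2.8.
Under uncorrelated errors the observed covariances equal the true-score covariances, so only the own-variance terms attenuate.
True-score variance = [0.80 + 0.61] + 0.8 = 1.41 + 0.8 = 2.21.
Reliability = 2.21 / 2.8 = 0.789.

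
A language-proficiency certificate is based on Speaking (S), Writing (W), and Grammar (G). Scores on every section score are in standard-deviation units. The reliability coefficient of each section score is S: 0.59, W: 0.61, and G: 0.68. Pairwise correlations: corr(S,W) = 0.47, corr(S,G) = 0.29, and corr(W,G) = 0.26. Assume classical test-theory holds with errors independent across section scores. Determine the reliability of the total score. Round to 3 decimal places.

Var(S+W+G) = 3 + 2·[0.47 + 0.29 + 0.26] = 3 + 2.04 = 5.04.
Because errors are independent across components, Cov(Tᵢ,Tⱼ) = Cov(Xᵢ,Xⱼ); the off-diagonal part of the true-score variance is the same as above.
True-score variance = [0.59 + 0.61 + 0.68] + 2.04 = 1.88 + 2.04 = 3.92.
Reliability = 3.92 / 5.04 = 0.778.

0.778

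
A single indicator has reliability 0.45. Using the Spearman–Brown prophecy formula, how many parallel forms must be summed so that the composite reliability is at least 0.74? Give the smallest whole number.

k ≥ ρ*(1−ρ₁)/(ρ₁(1−ρ*)) = 0.74·0.55 / (0.45·0.26) = 3.479.
Smallest integer k = 4.

4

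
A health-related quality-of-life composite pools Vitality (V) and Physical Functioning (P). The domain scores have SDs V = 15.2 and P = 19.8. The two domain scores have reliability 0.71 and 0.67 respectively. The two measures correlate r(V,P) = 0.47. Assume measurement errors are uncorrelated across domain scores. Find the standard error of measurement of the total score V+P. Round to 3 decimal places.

14.013

Var(total) = 623.08 + 282.902 = 905.982.
True-score variance = 426.705 + 282.902 = 709.608, so reliability = 0.7832.
Error variance = 905.982 − 709.608 = 196.375; SEM = √196.375 = 14.013.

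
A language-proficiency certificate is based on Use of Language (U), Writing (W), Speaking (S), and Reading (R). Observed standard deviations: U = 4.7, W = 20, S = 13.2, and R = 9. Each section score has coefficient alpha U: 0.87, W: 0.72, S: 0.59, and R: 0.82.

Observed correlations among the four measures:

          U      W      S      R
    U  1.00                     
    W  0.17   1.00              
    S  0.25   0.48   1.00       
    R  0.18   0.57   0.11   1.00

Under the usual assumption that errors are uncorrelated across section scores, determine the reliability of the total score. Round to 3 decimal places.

Var(U+W+S+R) = 4.7² + 20² + 13.2² + 9² + 2·[4.7·20·0.17 + 4.7·13.2·0.25 + 4.7·9·0.18 + 20·13.2·0.48 + 20·9·0.57 + 13.2·9·0.11] = 677.33 + 562.984 = 1240.31.
Because errors are independent across components, Cov(Tᵢ,Tⱼ) = Cov(Xᵢ,Xⱼ); the off-diagonal part of the true-score variance is the same as above.
True-score variance = [4.7²·0.87 + 20²·0.72 + 13.2²·0.59 + 9²·0.82] + 562.984 = 476.44 + 562.984 = 1039.42.
Reliability = 1039.42 / 1240.31 = 0.838.

0.838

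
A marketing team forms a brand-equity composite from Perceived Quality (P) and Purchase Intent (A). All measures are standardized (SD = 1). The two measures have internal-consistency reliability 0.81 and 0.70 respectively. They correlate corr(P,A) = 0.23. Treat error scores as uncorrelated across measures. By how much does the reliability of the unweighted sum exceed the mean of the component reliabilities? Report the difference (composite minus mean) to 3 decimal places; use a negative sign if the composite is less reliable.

Var(sum) = 2 + 0.46 = 2.46; true-score variance = 1.51 + 0.46 = 1.97; composite reliability = 0.8008.
Mean component reliability = 0.7550.
Difference = 0.8008 − 0.7550 = 0.046.

0.046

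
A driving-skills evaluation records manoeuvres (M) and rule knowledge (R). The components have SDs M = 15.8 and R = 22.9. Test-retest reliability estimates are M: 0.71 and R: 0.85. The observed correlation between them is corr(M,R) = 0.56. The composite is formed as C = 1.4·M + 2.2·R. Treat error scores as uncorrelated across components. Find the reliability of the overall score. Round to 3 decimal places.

Var(C) = 1.4²·15.8² + 2.2²·22.9² + 2·[3.08·15.8·22.9·0.56] = 3027.44 + 1248.13 = 4275.57.
Under uncorrelated errors the observed covariances equal the true-score covariances, so only the own-variance terms attenuate.
True-score variance = [1.4²·15.8²·0.71 + 2.2²·22.9²·0.85] + 1248.13 = 2504.82 + 1248.13 = 3752.96.
Reliability = 3752.96 / 4275.57 = 0.878.

0.878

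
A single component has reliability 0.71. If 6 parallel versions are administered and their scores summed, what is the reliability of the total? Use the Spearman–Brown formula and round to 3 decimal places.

ρ_k = kρ / (1 + (k−1)ρ) = 6·0.71 / (1 + 5·0.71) = 4.260 / 4.550 = 0.936.

0.936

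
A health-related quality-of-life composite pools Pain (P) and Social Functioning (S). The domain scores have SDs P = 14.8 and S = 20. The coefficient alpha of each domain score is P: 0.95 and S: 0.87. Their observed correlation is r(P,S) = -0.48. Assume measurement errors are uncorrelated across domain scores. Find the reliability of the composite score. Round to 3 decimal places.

Var(P+S) = 14.8² + 20² + 2·[14.8·20·(-0.48)] = 619.04 − 284.16 = 334.88.
With uncorrelated errors the cross-covariances are all true-score covariance, so they carry over unchanged; only the diagonal terms shrink to ρᵢσᵢ².
True-score variance = [14.8²·0.95 + 20²·0.87] − 284.16 = 556.088 − 284.16 = 271.928.
Reliability = 271.928 / 334.88 = 0.812.

0.812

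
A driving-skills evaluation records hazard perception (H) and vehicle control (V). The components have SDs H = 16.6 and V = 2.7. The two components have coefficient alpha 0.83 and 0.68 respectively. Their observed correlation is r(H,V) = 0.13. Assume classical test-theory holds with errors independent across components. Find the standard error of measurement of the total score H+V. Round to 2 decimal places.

7.01

Var(total) = 282.85 + 11.6532 = 294.503.
True-score variance = 233.672 + 11.6532 = 245.325, so reliability = 0.8330.
Error variance = 294.503 − 245.325 = 49.178; SEM = √49.178 = 7.01.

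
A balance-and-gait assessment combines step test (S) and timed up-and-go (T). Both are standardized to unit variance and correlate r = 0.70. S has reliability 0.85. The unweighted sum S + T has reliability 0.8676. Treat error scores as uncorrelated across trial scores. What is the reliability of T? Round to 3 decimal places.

Var(S+T) = 2 + 2·0.70 = 3.400.
True-score variance = ρ_S + ρ_T + 2·0.70, so 0.8676 = (0.85 + ρ_T + 1.40) / 3.400.
ρ_T = 0.8676·3.400 − 0.85 − 1.40 = 0.700.

0.700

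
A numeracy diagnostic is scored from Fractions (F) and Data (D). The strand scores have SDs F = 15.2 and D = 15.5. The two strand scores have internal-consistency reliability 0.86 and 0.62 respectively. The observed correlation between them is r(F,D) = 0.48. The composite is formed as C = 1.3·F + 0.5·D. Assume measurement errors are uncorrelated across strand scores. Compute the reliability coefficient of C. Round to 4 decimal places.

0.8703

Var(C) = 1.3²·15.2² + 0.5²·15.5² + 2·[0.65·15.2·15.5·0.48] = 450.52 + 147.014 = 597.534.
With uncorrelated errors the cross-covariances are all true-score covariance, so they carry over unchanged; only the diagonal terms shrink to ρᵢσᵢ².
True-score variance = [1.3²·15.2²·0.86 + 0.5²·15.5²·0.62] + 147.014 = 373.032 + 147.014 = 520.047.
Reliability = 520.047 / 597.534 = 0.8703.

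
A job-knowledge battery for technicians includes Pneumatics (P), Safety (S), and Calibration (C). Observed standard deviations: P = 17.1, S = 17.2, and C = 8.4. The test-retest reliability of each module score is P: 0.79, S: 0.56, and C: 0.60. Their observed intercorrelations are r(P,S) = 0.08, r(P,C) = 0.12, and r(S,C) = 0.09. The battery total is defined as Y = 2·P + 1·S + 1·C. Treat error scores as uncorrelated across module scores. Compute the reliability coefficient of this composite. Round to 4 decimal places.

Var(Y) = 2²·17.1² + 17.2² + 8.4² + 2·[2·17.1·17.2·0.08 + 2·17.1·8.4·0.12 + 17.2·8.4·0.09] = 1536.04 + 189.072 = 1725.11.
With uncorrelated errors the cross-covariances are all true-score covariance, so they carry over unchanged; only the diagonal terms shrink to ρᵢσᵢ².
True-score variance = [2²·17.1²·0.79 + 17.2²·0.56 + 8.4²·0.60] + 189.072 = 1132.02 + 189.072 = 1321.09.
Reliability = 1321.09 / 1725.11 = 0.7658.

0.7658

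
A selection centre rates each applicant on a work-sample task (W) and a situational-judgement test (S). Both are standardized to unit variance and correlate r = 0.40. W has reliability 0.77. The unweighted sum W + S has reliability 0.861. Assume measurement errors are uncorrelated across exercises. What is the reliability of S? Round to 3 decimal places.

Var(W+S) = 2 + 2·0.40 = 2.800.
True-score variance = ρ_W + ρ_S + 2·0.40, so 0.861 = (0.77 + ρ_S + 0.80) / 2.800.
ρ_S = 0.861·2.800 − 0.77 − 0.80 = 0.841.

0.841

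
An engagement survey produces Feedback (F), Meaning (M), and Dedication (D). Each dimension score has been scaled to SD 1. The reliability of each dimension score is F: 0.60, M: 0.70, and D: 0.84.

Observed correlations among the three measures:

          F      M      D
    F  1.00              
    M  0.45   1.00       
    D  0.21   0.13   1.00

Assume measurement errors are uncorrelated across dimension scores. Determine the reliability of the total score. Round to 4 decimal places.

Var(F+M+D) = 3 + 2·[0.45 + 0.21 + 0.13] = 3 + 1.58 = 4.58.
Because errors are independent across components, Cov(Tᵢ,Tⱼ) = Cov(Xᵢ,Xⱼ); the off-diagonal part of the true-score variance is the same as above.
True-score variance = [0.60 + 0.70 + 0.84] + 1.58 = 2.14 + 1.58 = 3.72.
Reliability = 3.72 / 4.58 = 0.8122.

0.8122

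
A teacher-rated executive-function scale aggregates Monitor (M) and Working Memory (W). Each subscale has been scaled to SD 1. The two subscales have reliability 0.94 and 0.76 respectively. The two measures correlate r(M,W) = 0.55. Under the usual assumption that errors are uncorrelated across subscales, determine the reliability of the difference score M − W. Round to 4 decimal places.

Var(M−W) = 1 + 1 − 2·0.55 = 2 − 1.1 = 0.9.
With uncorrelated errors the cross-covariances are all true-score covariance, so they carry over unchanged; only the diagonal terms shrink to ρᵢσᵢ².
True-score variance = [0.94 + 0.76] − 1.1 = 1.7 − 1.1 = 0.6.
Reliability = 0.6 / 0.9 = 0.6667.

0.6667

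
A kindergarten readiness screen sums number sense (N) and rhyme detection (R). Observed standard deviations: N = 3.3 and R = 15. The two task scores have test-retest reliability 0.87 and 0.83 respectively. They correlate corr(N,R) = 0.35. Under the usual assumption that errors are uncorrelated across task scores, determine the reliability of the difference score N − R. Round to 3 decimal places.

Var(N−R) = 3.3² + 15² − 2·3.3·15·0.35 = 235.89 − 34.65 = 201.24.
Because errors are independent across components, Cov(Tᵢ,Tⱼ) = Cov(Xᵢ,Xⱼ); the off-diagonal part of the true-score variance is the same as above.
True-score variance = [3.3²·0.87 + 15²·0.83] − 34.65 = 196.224 − 34.65 = 161.574.
Reliability = 161.574 / 201.24 = 0.803.

0.803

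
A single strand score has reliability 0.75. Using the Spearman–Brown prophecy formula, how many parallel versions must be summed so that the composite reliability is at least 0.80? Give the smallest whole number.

2

k ≥ ρ*(1−ρ₁)/(ρ₁(1−ρ*)) = 0.80·0.25 / (0.75·0.20) = 1.333.
Smallest integer k = 2.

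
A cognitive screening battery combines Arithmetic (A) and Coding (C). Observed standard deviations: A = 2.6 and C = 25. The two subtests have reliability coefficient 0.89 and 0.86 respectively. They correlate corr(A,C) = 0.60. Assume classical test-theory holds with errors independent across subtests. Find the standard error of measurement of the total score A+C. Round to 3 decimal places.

9.394

Var(total) = 631.76 + 78 = 709.76.
True-score variance = 543.516 + 78 = 621.516, so reliability = 0.8757.
Error variance = 709.76 − 621.516 = 88.2436; SEM = √88.2436 = 9.394.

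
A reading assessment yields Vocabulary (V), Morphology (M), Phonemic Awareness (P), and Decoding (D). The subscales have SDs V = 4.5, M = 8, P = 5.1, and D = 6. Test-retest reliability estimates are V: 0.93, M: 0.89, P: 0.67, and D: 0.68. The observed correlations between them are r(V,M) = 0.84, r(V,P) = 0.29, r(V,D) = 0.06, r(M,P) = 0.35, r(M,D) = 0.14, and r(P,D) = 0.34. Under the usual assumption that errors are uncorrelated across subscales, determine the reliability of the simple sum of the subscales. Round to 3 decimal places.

Var(V+M+P+D) = 4.5² + 8² + 5.1² + 6² + 2·[4.5·8·0.84 + 4.5·5.1·0.29 + 4.5·6·0.06 + 8·5.1·0.35 + 8·6·0.14 + 5.1·6·0.34] = 146.26 + 139.839 = 286.099.
Because errors are independent across components, Cov(Tᵢ,Tⱼ) = Cov(Xᵢ,Xⱼ); the off-diagonal part of the true-score variance is the same as above.
True-score variance = [4.5²·0.93 + 8²·0.89 + 5.1²·0.67 + 6²·0.68] + 139.839 = 117.699 + 139.839 = 257.538.
Reliability = 257.538 / 286.099 = 0.900.

0.900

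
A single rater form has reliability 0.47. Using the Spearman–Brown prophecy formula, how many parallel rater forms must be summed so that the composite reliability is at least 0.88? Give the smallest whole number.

9

k ≥ ρ*(1−ρ₁)/(ρ₁(1−ρ*)) = 0.88·0.53 / (0.47·0.12) = 8.270.
Smallest integer k = 9.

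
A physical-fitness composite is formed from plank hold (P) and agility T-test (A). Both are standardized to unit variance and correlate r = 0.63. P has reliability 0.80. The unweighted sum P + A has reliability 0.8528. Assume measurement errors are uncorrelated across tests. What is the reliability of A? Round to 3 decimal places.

0.720

Var(P+A) = 2 + 2·0.63 = 3.260.
True-score variance = ρ_P + ρ_A + 2·0.63, so 0.8528 = (0.80 + ρ_A + 1.26) / 3.260.
ρ_A = 0.8528·3.260 − 0.80 − 1.26 = 0.720.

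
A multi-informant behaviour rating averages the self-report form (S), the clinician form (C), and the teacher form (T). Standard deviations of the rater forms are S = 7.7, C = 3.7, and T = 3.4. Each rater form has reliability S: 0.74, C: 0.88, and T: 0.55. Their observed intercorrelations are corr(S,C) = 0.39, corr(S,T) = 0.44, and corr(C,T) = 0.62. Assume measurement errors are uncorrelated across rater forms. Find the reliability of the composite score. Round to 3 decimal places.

0.847

Var(S+C+T) = 7.7² + 3.7² + 3.4² + 2·[7.7·3.7·0.39 + 7.7·3.4·0.44 + 3.7·3.4·0.62] = 84.54 + 60.8598 = 145.4.
With uncorrelated errors the cross-covariances are all true-score covariance, so they carry over unchanged; only the diagonal terms shrink to ρᵢσᵢ².
True-score variance = [7.7²·0.74 + 3.7²·0.88 + 3.4²·0.55] + 60.8598 = 62.2798 + 60.8598 = 123.14.
Reliability = 123.14 / 145.4 = 0.847.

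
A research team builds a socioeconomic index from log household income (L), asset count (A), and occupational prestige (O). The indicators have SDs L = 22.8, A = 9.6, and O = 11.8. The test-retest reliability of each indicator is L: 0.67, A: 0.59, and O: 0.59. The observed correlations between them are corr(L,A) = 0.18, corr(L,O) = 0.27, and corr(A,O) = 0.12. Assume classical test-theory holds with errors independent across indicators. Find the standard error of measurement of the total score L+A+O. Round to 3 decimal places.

Var(total) = 751.24 + 251.266 = 1002.51.
True-score variance = 484.819 + 251.266 = 736.084, so reliability = 0.7342.
Error variance = 1002.51 − 736.084 = 266.421; SEM = √266.421 = 16.322.

16.322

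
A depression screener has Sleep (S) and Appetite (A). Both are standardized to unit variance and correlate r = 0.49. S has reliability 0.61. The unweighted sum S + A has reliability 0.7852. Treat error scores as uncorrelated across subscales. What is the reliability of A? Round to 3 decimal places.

Var(S+A) = 2 + 2·0.49 = 2.980.
True-score variance = ρ_S + ρ_A + 2·0.49, so 0.7852 = (0.61 + ρ_A + 0.98) / 2.980.
ρ_A = 0.7852·2.980 − 0.61 − 0.98 = 0.750.

0.750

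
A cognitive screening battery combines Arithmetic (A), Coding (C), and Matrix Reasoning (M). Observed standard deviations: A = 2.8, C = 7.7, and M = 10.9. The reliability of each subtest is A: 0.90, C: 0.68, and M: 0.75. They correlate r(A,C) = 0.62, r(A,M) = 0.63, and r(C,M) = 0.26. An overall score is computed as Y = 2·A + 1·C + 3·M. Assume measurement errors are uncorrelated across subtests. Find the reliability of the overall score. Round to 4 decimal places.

0.8162

Var(Y) = 2²·2.8² + 7.7² + 3²·10.9² + 2·[2·2.8·7.7·0.62 + 6·2.8·10.9·0.63 + 3·7.7·10.9·0.26] = 1159.94 + 415.131 = 1575.07.
With uncorrelated errors the cross-covariances are all true-score covariance, so they carry over unchanged; only the diagonal terms shrink to ρᵢσᵢ².
True-score variance = [2²·2.8²·0.90 + 7.7²·0.68 + 3²·10.9²·0.75] + 415.131 = 870.509 + 415.131 = 1285.64.
Reliability = 1285.64 / 1575.07 = 0.8162.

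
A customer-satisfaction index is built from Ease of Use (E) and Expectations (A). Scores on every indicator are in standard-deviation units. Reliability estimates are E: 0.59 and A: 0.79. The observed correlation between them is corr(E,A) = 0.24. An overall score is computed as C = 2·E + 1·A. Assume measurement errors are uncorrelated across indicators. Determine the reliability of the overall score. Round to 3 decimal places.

Var(C) = 2² + 1 + 2·[2·0.24] = 5 + 0.96 = 5.96.
Under uncorrelated errors the observed covariances equal the true-score covariances, so only the own-variance terms attenuate.
True-score variance = [2²·0.59 + 0.79] + 0.96 = 3.15 + 0.96 = 4.11.
Reliability = 4.11 / 5.96 = 0.690.

0.690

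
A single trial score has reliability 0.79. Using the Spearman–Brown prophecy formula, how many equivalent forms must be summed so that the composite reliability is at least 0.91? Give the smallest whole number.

k ≥ ρ*(1−ρ₁)/(ρ₁(1−ρ*)) = 0.91·0.21 / (0.79·0.09) = 2.688.
Smallest integer k = 3.

3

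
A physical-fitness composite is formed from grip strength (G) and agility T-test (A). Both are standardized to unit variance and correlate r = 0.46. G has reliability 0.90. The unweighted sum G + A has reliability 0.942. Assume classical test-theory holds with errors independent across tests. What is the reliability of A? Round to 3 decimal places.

Var(G+A) = 2 + 2·0.46 = 2.920.
True-score variance = ρ_G + ρ_A + 2·0.46, so 0.942 = (0.90 + ρ_A + 0.92) / 2.920.
ρ_A = 0.942·2.920 − 0.90 − 0.92 = 0.931.

0.931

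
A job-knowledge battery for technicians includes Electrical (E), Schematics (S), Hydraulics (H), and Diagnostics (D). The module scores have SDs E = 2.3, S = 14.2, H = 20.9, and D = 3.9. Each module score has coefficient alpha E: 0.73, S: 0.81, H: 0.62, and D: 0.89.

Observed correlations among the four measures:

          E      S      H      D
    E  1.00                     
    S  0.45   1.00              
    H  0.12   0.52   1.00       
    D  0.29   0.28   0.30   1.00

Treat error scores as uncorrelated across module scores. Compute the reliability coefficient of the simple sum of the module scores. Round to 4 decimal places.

Var(E+S+H+D) = 2.3² + 14.2² + 20.9² + 3.9² + 2·[2.3·14.2·0.45 + 2.3·20.9·0.12 + 2.3·3.9·0.29 + 14.2·20.9·0.52 + 14.2·3.9·0.28 + 20.9·3.9·0.30] = 658.95 + 434.703 = 1093.65.
With uncorrelated errors the cross-covariances are all true-score covariance, so they carry over unchanged; only the diagonal terms shrink to ρᵢσᵢ².
True-score variance = [2.3²·0.73 + 14.2²·0.81 + 20.9²·0.62 + 3.9²·0.89] + 434.703 = 451.549 + 434.703 = 886.253.
Reliability = 886.253 / 1093.65 = 0.8104.

0.8104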